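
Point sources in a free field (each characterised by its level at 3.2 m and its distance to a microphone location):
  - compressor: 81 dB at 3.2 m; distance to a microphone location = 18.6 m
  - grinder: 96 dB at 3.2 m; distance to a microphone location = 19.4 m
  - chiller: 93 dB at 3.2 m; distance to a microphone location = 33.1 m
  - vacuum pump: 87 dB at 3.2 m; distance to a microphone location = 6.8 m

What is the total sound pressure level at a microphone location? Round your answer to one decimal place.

83.8 dB

First find each source's level at the receiver (point-source: −20·log₁₀(r/r_ref)), then combine on an intensity basis.
compressor: 81 − 20·log₁₀(18.6/3.2) = 81 − 15.29 = 65.71 dB.
grinder: 96 − 20·log₁₀(19.4/3.2) = 96 − 15.65 = 80.35 dB.
chiller: 93 − 20·log₁₀(33.1/3.2) = 93 − 20.29 = 72.71 dB.
vacuum pump: 87 − 20·log₁₀(6.8/3.2) = 87 − 6.55 = 80.45 dB.
Σ 10^(L/10) = 2.417e+08 → L_total = 10·log₁₀(2.417e+08) = 83.83 dB.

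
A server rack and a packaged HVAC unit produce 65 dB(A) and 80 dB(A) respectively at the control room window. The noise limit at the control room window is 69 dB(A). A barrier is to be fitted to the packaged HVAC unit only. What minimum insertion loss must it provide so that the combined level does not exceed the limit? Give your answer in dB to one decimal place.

Fixed contribution from the other source: Σ 10^(L/10) = 10^(65/10) = 3.162e+06 (65.00 dB(A)).
To meet 69 dB(A) overall, the treated packaged HVAC unit may contribute at most 10^(69/10) − 3.162e+06 = 4.781e+06, i.e. 66.80 dB(A).
So the packaged HVAC unit must be reduced from 80 to 66.80 dB(A): IL = 13.20 dB.

13.2 dB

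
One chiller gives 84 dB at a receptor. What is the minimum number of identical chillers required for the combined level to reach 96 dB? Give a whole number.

Need L₁ + 10·log₁₀ N ≥ 96, i.e. log₁₀ N ≥ 1.20.
N ≥ 10^(12.0/10) = 15.849, so N = 16.

16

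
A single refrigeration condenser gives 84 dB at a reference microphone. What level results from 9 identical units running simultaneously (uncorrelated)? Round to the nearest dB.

94 dB

With 9 equal, uncorrelated contributions the intensity is 9× that of one unit, giving a rise of 10·log₁₀ 9.
L_total = 84 + 10·log₁₀(9) = 84 + 9.542 = 93.54 dB.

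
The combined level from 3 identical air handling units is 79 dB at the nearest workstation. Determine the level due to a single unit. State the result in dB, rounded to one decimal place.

74.2 dB

3 equal contributions raise the level by 10·log₁₀ 3 = 4.771 dB, so each unit alone gives 79 − 4.771.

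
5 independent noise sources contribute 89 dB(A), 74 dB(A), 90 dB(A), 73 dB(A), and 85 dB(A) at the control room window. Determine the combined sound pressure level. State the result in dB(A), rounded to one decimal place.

93.3 dB(A)

For uncorrelated sources the intensities add, so convert each level to linear form, sum, and take 10·log₁₀ of the total.
Σ 10^(L/10) = 10^(89/10) + 10^(74/10) + 10^(90/10) + 10^(73/10) + 10^(85/10) = 2.156e+09.
L_total = 10·log₁₀(2.156e+09) = 93.34 dB(A).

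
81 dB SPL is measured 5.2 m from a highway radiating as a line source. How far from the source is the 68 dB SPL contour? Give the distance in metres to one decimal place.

103.8 m

The 13.0 dB drop corresponds to a distance ratio of 10^(13.0/10) for a line source.
r₂ = 5.2·10^((81−68)/10) = 5.2·10^(13.0/10) = 103.75 m.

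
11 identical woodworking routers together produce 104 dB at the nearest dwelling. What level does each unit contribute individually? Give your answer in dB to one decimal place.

93.6 dB

Dividing the total intensity by 11 lowers the level by 10·log₁₀ 11 = 10.414 dB: L₁ = 104 − 10.414.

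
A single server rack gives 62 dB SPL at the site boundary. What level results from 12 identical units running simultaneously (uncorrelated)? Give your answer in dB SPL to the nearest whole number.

L_total = L₁ + 10·log₁₀ N for N identical incoherent sources.
L_total = 62 + 10·log₁₀(12) = 62 + 10.792 = 72.79 dB SPL.

73 dB SPL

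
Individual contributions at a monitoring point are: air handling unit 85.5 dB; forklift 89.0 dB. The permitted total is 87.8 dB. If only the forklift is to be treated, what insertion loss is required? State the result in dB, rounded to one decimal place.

5.1 dB

Fixed contribution from the other source: Σ 10^(L/10) = 10^(85.5/10) = 3.548e+08 (85.50 dB).
To meet 87.8 dB overall, the treated forklift may contribute at most 10^(87.8/10) − 3.548e+08 = 2.477e+08, i.e. 83.94 dB.
Required insertion loss = 89.0 − 83.94 = 5.06 dB.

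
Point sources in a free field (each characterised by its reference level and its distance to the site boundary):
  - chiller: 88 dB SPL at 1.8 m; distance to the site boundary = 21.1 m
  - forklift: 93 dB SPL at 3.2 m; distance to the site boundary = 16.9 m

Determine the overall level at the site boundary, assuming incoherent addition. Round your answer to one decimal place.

78.8 dB SPL

First find each source's level at the receiver (point-source: −20·log₁₀(r/r_ref)), then combine on an intensity basis.
chiller: 88 − 20·log₁₀(21.1/1.8) = 88 − 21.38 = 66.62 dB SPL.
forklift: 93 − 20·log₁₀(16.9/3.2) = 93 − 14.45 = 78.55 dB SPL.
Σ 10^(L/10) = 7.613e+07 → L_total = 10·log₁₀(7.613e+07) = 78.82 dB SPL.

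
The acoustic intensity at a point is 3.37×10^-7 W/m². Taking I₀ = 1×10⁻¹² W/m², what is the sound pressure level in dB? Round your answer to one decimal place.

L = 10·log₁₀(I/I₀) = 10·log₁₀(3.37×10^-7/10⁻¹²) = 10·log₁₀(3.37×10^5).
L = 10·(0.5276 + 5) = 55.28 dB.

55.3 dB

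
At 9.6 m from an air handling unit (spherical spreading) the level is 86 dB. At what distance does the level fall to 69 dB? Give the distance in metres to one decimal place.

Point-source spreading drops the level by 20·log₁₀(r₂/r₁); inverting, r₂/r₁ = 10^(ΔL/20).
r₂ = 9.6·10^((86−69)/20) = 9.6·10^(17.0/20) = 67.96 m.

68.0 m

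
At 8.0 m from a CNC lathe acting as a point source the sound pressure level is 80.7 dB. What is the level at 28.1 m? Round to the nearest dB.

70 dB

Point-source attenuation: ΔL = 20·log₁₀(r₂/r₁) = 20·log₁₀(28.1/8.0) = 10.912 dB.
L₂ = 80.7 − 20·log₁₀(28.1/8.0) = 80.7 − 10.912 = 69.79 dB.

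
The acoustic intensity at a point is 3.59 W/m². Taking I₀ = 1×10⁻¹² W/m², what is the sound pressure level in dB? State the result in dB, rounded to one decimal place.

Dividing by I₀ shifts the exponent by 12: I/I₀ = 3.59×10^12.
L = 10·(0.5551 + 12) = 125.55 dB.

125.6 dB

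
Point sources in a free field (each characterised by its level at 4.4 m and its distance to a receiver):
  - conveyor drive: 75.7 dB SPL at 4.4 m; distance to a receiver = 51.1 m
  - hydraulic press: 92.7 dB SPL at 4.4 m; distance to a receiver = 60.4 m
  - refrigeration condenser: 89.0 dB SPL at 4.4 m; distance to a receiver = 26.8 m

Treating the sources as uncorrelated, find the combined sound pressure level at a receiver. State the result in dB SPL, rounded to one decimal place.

Propagate each source to the receiver with L = L_ref − 20·log₁₀(r/r_ref), then add intensities.
conveyor drive: 75.7 − 20·log₁₀(51.1/4.4) = 75.7 − 21.30 = 54.40 dB SPL.
hydraulic press: 92.7 − 20·log₁₀(60.4/4.4) = 92.7 − 22.75 = 69.95 dB SPL.
refrigeration condenser: 89.0 − 20·log₁₀(26.8/4.4) = 89.0 − 15.69 = 73.31 dB SPL.
Σ 10^(L/10) = 3.157e+07 → L_total = 10·log₁₀(3.157e+07) = 74.99 dB SPL.

75.0 dB SPL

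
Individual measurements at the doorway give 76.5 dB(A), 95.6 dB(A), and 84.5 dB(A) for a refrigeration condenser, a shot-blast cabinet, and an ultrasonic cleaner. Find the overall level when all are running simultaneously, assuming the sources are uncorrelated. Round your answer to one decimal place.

96.0 dB(A)

For uncorrelated sources the intensities add, so convert each level to linear form, sum, and take 10·log₁₀ of the total.
Σ 10^(L/10) = 10^(76.5/10) + 10^(95.6/10) + 10^(84.5/10) = 3.957e+09.
L_total = 10·log₁₀(3.957e+09) = 95.97 dB(A).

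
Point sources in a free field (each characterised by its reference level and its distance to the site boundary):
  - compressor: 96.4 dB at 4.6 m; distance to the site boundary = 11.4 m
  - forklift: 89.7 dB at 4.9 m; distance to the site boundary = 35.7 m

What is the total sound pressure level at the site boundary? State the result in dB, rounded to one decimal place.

88.6 dB

Apply inverse-square spreading to bring every level to the receiver, then sum 10^(L/10).
compressor: 96.4 − 20·log₁₀(11.4/4.6) = 96.4 − 7.88 = 88.52 dB.
forklift: 89.7 − 20·log₁₀(35.7/4.9) = 89.7 − 17.25 = 72.45 dB.
Σ 10^(L/10) = 7.283e+08 → L_total = 10·log₁₀(7.283e+08) = 88.62 dB.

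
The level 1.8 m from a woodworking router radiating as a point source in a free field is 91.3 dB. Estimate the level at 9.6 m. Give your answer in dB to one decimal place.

76.8 dB

Point-source attenuation: ΔL = 20·log₁₀(r₂/r₁) = 20·log₁₀(9.6/1.8) = 14.540 dB.
L₂ = 91.3 − 20·log₁₀(9.6/1.8) = 91.3 − 14.540 = 76.76 dB.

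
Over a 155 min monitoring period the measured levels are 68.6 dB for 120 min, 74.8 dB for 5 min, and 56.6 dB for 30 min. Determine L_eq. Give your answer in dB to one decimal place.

Weight each interval's intensity by its duration and average over T = 155 min:
Σ tᵢ·10^(Lᵢ/10) = 120·10^(68.6/10) + 5·10^(74.8/10) + 30·10^(56.6/10) = 1.034e+09.
L_eq = 10·log₁₀(1.034e+09/155) = 68.24 dB.

68.2 dB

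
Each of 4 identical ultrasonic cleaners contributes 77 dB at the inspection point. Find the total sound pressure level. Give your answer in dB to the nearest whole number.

83 dB

With 4 equal, uncorrelated contributions the intensity is 4× that of one unit, giving a rise of 10·log₁₀ 4.
L_total = 77 + 10·log₁₀(4) = 77 + 6.021 = 83.02 dB.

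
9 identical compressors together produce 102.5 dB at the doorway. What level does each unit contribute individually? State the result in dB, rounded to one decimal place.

93.0 dB

9 equal contributions raise the level by 10·log₁₀ 9 = 9.542 dB, so each unit alone gives 102.5 − 9.542.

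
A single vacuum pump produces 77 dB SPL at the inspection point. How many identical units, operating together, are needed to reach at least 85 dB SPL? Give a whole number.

The shortfall is 85 − 77 = 8.0 dB, and N units add 10·log₁₀ N, so need 10·log₁₀ N ≥ 8.0.
N ≥ 10^(8.0/10) = 6.310, so N = 7.

7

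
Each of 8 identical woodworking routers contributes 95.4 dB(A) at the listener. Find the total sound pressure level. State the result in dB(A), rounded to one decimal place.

With 8 equal, uncorrelated contributions the intensity is 8× that of one unit, giving a rise of 10·log₁₀ 8.
L_total = 95.4 + 10·log₁₀(8) = 95.4 + 9.031 = 104.43 dB(A).

104.4 dB(A)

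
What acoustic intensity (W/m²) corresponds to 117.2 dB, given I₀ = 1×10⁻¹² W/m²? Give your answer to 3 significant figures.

L = 10·log₁₀(I/I₀) ⇒ I = I₀·10^(L/10) = 10⁻¹² × 10^11.72.

0.525 W/m²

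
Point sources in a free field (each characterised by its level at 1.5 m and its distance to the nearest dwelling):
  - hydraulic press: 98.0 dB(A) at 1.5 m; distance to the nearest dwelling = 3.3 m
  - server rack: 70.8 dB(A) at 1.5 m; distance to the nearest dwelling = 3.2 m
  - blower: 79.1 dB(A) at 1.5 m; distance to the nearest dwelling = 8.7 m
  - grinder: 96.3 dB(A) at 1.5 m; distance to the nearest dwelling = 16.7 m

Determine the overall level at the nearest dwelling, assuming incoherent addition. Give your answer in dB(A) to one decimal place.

91.3 dB(A)

Propagate each source to the receiver with L = L_ref − 20·log₁₀(r/r_ref), then add intensities.
hydraulic press: 98.0 − 20·log₁₀(3.3/1.5) = 98.0 − 6.85 = 91.15 dB(A).
server rack: 70.8 − 20·log₁₀(3.2/1.5) = 70.8 − 6.58 = 64.22 dB(A).
blower: 79.1 − 20·log₁₀(8.7/1.5) = 79.1 − 15.27 = 63.83 dB(A).
grinder: 96.3 − 20·log₁₀(16.7/1.5) = 96.3 − 20.93 = 75.37 dB(A).
Σ 10^(L/10) = 1.343e+09 → L_total = 10·log₁₀(1.343e+09) = 91.28 dB(A).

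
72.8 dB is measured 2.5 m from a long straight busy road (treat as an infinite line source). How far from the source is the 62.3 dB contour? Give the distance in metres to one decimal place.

For a line source L₁ − L₂ = 10·log₁₀(r₂/r₁), so r₂ = r₁·10^((L₁−L₂)/10).
r₂ = 2.5·10^((72.8−62.3)/10) = 2.5·10^(10.5/10) = 28.05 m.

28.1 m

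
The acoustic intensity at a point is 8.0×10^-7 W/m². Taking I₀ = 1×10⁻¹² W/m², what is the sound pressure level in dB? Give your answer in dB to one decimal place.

I/I₀ = 8.0×10^-7/10⁻¹² = 8.0×10^5, and L = 10·log₁₀(I/I₀).
L = 10·(0.9031 + 5) = 59.03 dB.

59.0 dB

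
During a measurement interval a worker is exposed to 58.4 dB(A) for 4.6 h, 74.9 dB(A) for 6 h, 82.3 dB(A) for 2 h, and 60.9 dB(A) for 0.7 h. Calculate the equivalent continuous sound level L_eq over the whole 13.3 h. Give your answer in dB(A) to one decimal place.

The energy average is taken in the linear domain: L_eq = 10·log₁₀[(Σ tᵢ·10^(Lᵢ/10))/T], T = 13.3 h.
Σ tᵢ·10^(Lᵢ/10) = 4.6·10^(58.4/10) + 6·10^(74.9/10) + 2·10^(82.3/10) + 0.7·10^(60.9/10) = 5.291e+08.
L_eq = 10·log₁₀(5.291e+08/13.3) = 76.00 dB(A).

76.0 dB(A)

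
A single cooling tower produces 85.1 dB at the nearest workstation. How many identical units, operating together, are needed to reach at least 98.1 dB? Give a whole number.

20

The shortfall is 98.1 − 85.1 = 13.0 dB, and N units add 10·log₁₀ N, so need 10·log₁₀ N ≥ 13.0.
N ≥ 10^(13.0/10) = 19.953, so N = 20.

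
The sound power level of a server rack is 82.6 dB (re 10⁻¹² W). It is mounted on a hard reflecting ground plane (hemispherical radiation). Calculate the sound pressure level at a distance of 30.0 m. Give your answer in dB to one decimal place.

45.1 dB

Free-field hemispherical radiation: L_p = L_w − 10·log₁₀(2π·r²), r = 30.0 m.
2π·r² = 5655 m², 10·log₁₀ of that is 37.524 dB.
L_p = 82.6 − 37.524 = 45.08 dB.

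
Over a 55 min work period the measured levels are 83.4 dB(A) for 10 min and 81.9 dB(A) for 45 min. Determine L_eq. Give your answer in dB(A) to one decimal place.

L_eq = 10·log₁₀[(1/T)·Σ tᵢ·10^(Lᵢ/10)] with T = 55 min.
Σ tᵢ·10^(Lᵢ/10) = 10·10^(83.4/10) + 45·10^(81.9/10) = 9.157e+09.
L_eq = 10·log₁₀(9.157e+09/55) = 82.21 dB(A).

82.2 dB(A)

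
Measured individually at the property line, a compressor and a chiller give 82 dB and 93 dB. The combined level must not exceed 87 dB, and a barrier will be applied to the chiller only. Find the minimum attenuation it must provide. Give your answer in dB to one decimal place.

7.7 dB

Fixed contribution from the other source: Σ 10^(L/10) = 10^(82/10) = 1.585e+08 (82.00 dB).
The limit corresponds to 10^(87/10) = 5.012e+08; subtracting the fixed part leaves 3.427e+08 for the chiller, i.e. 85.35 dB.
Required insertion loss = 93 − 85.35 = 7.65 dB.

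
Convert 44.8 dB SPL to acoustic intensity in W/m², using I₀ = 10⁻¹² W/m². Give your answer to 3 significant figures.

I/I₀ = 10^(44.8/10) = 3.02e+04, so I = 3.02e+04 × 10⁻¹² W/m².

3.02e-08 W/m²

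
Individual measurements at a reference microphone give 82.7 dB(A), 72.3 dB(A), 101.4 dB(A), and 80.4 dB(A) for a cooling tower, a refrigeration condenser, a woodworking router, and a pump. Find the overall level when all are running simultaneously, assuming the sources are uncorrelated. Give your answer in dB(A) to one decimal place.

Incoherent sources combine by intensity addition: L_total = 10·log₁₀(Σ 10^(L_i/10)).
Σ 10^(L/10) = 10^(82.7/10) + 10^(72.3/10) + 10^(101.4/10) + 10^(80.4/10) = 1.412e+10.
L_total = 10·log₁₀(1.412e+10) = 101.50 dB(A).

101.5 dB(A)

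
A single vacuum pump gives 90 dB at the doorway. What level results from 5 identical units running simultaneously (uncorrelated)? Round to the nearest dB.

97 dB

With 5 equal, uncorrelated contributions the intensity is 5× that of one unit, giving a rise of 10·log₁₀ 5.
L_total = 90 + 10·log₁₀(5) = 90 + 6.990 = 96.99 dB.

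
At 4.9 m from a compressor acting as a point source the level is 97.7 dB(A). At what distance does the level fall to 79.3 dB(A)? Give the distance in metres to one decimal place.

40.8 m

The 18.4 dB drop corresponds to a distance ratio of 10^(18.4/20) for a point source.
r₂ = 4.9·10^((97.7−79.3)/20) = 4.9·10^(18.4/20) = 40.76 m.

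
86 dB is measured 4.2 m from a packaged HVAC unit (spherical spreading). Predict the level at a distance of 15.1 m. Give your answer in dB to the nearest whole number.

For a point source, L₂ = L₁ − 20·log₁₀(r₂/r₁).
L₂ = 86 − 20·log₁₀(15.1/4.2) = 86 − 11.115 = 74.89 dB.

75 dB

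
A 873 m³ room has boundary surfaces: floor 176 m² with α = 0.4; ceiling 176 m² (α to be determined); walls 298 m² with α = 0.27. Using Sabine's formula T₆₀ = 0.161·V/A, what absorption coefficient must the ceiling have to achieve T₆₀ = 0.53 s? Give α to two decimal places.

A = 0.161·V/T₆₀ = 0.161·873/0.53 = 265.19 m² sabins.
Absorption from the other surfaces = 176·0.4 + 298·0.27 = 150.86 m², so the ceiling must supply 114.33 m² over 176 m².
α = 114.33/176 = 0.650.

0.65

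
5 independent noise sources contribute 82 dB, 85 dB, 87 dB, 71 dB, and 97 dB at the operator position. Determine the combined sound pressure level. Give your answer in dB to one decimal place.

Incoherent sources combine by intensity addition: L_total = 10·log₁₀(Σ 10^(L_i/10)).
Σ 10^(L/10) = 10^(82/10) + 10^(85/10) + 10^(87/10) + 10^(71/10) + 10^(97/10) = 6.000e+09.
L_total = 10·log₁₀(6.000e+09) = 97.78 dB.

97.8 dB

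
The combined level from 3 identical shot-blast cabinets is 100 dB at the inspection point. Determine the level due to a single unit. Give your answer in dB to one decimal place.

Dividing the total intensity by 3 lowers the level by 10·log₁₀ 3 = 4.771 dB: L₁ = 100 − 4.771.

95.2 dB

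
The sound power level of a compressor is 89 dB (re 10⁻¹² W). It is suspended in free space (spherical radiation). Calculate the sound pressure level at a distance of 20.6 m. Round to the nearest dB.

The power spreads over a sphere of area 4π·r², so L_p = L_w − 10·log₁₀(4π·r²).
4π·r² = 5333 m², 10·log₁₀ of that is 37.269 dB.
L_p = 89 − 37.269 = 51.73 dB.

52 dB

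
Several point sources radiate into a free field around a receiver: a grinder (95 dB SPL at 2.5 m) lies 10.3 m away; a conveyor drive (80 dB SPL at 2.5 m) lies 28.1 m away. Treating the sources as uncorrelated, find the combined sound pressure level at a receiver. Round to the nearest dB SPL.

First find each source's level at the receiver (point-source: −20·log₁₀(r/r_ref)), then combine on an intensity basis.
grinder: 95 − 20·log₁₀(10.3/2.5) = 95 − 12.30 = 82.70 dB SPL.
conveyor drive: 80 − 20·log₁₀(28.1/2.5) = 80 − 21.02 = 58.98 dB SPL.
Σ 10^(L/10) = 1.871e+08 → L_total = 10·log₁₀(1.871e+08) = 82.72 dB SPL.

83 dB SPL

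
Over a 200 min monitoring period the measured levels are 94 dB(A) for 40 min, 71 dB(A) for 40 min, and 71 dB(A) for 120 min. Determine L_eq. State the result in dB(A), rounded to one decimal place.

Weight each interval's intensity by its duration and average over T = 200 min:
Σ tᵢ·10^(Lᵢ/10) = 40·10^(94/10) + 40·10^(71/10) + 120·10^(71/10) = 1.025e+11.
L_eq = 10·log₁₀(1.025e+11/200) = 87.10 dB(A).

87.1 dB(A)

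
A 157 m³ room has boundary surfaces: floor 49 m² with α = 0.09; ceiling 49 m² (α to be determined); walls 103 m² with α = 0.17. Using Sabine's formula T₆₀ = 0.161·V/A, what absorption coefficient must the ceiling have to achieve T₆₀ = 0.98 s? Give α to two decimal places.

0.08

Required total absorption A = 0.161·157/0.98 = 25.79 m².
Absorption from the other surfaces = 49·0.09 + 103·0.17 = 21.92 m², so the ceiling must supply 3.87 m² over 49 m².
α = 3.87/49 = 0.079.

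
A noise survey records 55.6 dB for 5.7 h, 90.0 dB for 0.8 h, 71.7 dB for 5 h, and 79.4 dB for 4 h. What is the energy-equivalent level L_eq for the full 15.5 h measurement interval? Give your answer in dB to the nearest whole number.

79 dB

L_eq = 10·log₁₀[(1/T)·Σ tᵢ·10^(Lᵢ/10)] with T = 15.5 h.
Σ tᵢ·10^(Lᵢ/10) = 5.7·10^(55.6/10) + 0.8·10^(90.0/10) + 5·10^(71.7/10) + 4·10^(79.4/10) = 1.224e+09.
L_eq = 10·log₁₀(1.224e+09/15.5) = 78.98 dB.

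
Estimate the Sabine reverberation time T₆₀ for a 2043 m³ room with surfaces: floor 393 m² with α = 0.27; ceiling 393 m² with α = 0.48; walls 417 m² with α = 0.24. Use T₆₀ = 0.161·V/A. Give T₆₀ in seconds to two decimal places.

0.83 s

Total absorption A = 393·0.27 + 393·0.48 + 417·0.24 = 394.83 m² sabins.
T₆₀ = 0.161·V/A = 0.161·2043/394.83 = 0.833 s.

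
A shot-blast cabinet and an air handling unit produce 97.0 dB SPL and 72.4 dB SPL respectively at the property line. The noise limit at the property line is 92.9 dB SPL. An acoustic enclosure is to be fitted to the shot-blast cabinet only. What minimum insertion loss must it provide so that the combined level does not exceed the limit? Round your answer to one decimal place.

4.1 dB

The untreated sources together contribute 10^(72.4/10) = 1.738e+07, i.e. 72.40 dB SPL.
To meet 92.9 dB SPL overall, the treated shot-blast cabinet may contribute at most 10^(92.9/10) − 1.738e+07 = 1.932e+09, i.e. 92.86 dB SPL.
So the shot-blast cabinet must be reduced from 97.0 to 92.86 dB SPL: IL = 4.14 dB.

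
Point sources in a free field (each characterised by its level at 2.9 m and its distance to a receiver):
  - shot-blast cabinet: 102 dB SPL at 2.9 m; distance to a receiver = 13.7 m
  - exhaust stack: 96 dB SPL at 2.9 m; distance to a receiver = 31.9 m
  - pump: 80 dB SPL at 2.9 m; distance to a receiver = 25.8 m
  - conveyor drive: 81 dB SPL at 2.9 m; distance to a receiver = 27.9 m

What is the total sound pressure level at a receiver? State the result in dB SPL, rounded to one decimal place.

First find each source's level at the receiver (point-source: −20·log₁₀(r/r_ref)), then combine on an intensity basis.
shot-blast cabinet: 102 − 20·log₁₀(13.7/2.9) = 102 − 13.49 = 88.51 dB SPL.
exhaust stack: 96 − 20·log₁₀(31.9/2.9) = 96 − 20.83 = 75.17 dB SPL.
pump: 80 − 20·log₁₀(25.8/2.9) = 80 − 18.98 = 61.02 dB SPL.
conveyor drive: 81 − 20·log₁₀(27.9/2.9) = 81 − 19.66 = 61.34 dB SPL.
Σ 10^(L/10) = 7.457e+08 → L_total = 10·log₁₀(7.457e+08) = 88.73 dB SPL.

88.7 dB SPL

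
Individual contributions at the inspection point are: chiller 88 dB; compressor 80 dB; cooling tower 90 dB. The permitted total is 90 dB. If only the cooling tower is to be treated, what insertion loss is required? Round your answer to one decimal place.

Everything except the cooling tower sums to 10^(88/10) + 10^(80/10) = 7.310e+08 in linear terms, 88.64 dB.
The limit corresponds to 10^(90/10) = 1.000e+09; subtracting the fixed part leaves 2.690e+08 for the cooling tower, i.e. 84.30 dB.
So the cooling tower must be reduced from 90 to 84.30 dB: IL = 5.70 dB.

5.7 dB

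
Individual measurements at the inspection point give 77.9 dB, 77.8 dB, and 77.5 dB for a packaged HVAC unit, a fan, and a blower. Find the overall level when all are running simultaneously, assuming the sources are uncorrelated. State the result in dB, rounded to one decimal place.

82.5 dB

For uncorrelated sources the intensities add, so convert each level to linear form, sum, and take 10·log₁₀ of the total.
Σ 10^(L/10) = 10^(77.9/10) + 10^(77.8/10) + 10^(77.5/10) = 1.781e+08.
L_total = 10·log₁₀(1.781e+08) = 82.51 dB.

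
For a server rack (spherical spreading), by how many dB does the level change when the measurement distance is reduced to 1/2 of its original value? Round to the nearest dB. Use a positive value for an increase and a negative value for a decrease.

+6 dB

Point-source spreading: ΔL = −20·log₁₀(r₂/r₁).
ΔL = −20·log₁₀(0.5) = +6.02 dB.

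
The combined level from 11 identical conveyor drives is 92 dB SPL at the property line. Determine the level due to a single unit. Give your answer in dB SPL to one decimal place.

81.6 dB SPL

Dividing the total intensity by 11 lowers the level by 10·log₁₀ 11 = 10.414 dB: L₁ = 92 − 10.414.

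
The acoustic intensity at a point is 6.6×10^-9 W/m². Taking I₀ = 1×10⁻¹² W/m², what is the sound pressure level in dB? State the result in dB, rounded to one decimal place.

Dividing by I₀ shifts the exponent by 12: I/I₀ = 6.6×10^3.
L = 10·(0.8195 + 3) = 38.20 dB.

38.2 dB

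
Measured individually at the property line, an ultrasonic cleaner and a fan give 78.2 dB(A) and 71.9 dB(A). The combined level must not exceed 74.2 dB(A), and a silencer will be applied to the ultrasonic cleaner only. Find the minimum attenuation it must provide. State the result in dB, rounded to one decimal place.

The untreated sources together contribute 10^(71.9/10) = 1.549e+07, i.e. 71.90 dB(A).
The limit corresponds to 10^(74.2/10) = 2.630e+07; subtracting the fixed part leaves 1.081e+07 for the ultrasonic cleaner, i.e. 70.34 dB(A).
Required insertion loss = 78.2 − 70.34 = 7.86 dB.

7.9 dB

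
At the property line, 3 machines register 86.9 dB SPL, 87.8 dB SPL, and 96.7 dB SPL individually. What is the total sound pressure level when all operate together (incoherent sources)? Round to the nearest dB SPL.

98 dB SPL

Incoherent sources combine by intensity addition: L_total = 10·log₁₀(Σ 10^(L_i/10)).
Σ 10^(L/10) = 10^(86.9/10) + 10^(87.8/10) + 10^(96.7/10) = 5.770e+09.
L_total = 10·log₁₀(5.770e+09) = 97.61 dB SPL.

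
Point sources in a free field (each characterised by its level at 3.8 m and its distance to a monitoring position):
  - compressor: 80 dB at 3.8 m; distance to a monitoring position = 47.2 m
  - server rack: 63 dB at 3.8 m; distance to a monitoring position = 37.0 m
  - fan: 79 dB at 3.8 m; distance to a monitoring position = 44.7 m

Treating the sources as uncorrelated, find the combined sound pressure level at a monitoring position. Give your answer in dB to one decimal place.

60.9 dB

Propagate each source to the receiver with L = L_ref − 20·log₁₀(r/r_ref), then add intensities.
compressor: 80 − 20·log₁₀(47.2/3.8) = 80 − 21.88 = 58.12 dB.
server rack: 63 − 20·log₁₀(37.0/3.8) = 63 − 19.77 = 43.23 dB.
fan: 79 − 20·log₁₀(44.7/3.8) = 79 − 21.41 = 57.59 dB.
Σ 10^(L/10) = 1.243e+06 → L_total = 10·log₁₀(1.243e+06) = 60.95 dB.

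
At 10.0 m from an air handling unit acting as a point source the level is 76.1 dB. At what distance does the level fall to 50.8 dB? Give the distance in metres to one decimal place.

184.1 m

The 25.3 dB drop corresponds to a distance ratio of 10^(25.3/20) for a point source.
r₂ = 10.0·10^((76.1−50.8)/20) = 10.0·10^(25.3/20) = 184.08 m.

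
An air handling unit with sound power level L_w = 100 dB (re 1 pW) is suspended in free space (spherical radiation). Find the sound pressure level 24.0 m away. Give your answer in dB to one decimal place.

The power spreads over a sphere of area 4π·r², so L_p = L_w − 10·log₁₀(4π·r²).
4π·r² = 7238 m², 10·log₁₀ of that is 38.596 dB.
L_p = 100 − 38.596 = 61.40 dB.

61.4 dB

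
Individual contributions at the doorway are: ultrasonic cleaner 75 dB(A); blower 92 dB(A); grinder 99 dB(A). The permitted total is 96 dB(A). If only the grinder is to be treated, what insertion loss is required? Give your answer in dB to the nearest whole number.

5 dB

The untreated sources together contribute 10^(75/10) + 10^(92/10) = 1.617e+09, i.e. 92.09 dB(A).
The limit corresponds to 10^(96/10) = 3.981e+09; subtracting the fixed part leaves 2.365e+09 for the grinder, i.e. 93.74 dB(A).
Required insertion loss = 99 − 93.74 = 5.26 dB.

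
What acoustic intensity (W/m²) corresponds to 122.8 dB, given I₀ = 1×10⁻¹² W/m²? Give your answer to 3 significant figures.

1.91 W/m²

I = I₀·10^(L/10) = 10⁻¹² × 10^(122.8/10) = 10^(0.280).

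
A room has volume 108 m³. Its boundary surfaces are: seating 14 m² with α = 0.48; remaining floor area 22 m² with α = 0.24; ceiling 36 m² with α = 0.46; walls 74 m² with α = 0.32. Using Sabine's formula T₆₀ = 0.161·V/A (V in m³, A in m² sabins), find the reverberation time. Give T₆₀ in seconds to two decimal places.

0.33 s

Total absorption A = 14·0.48 + 22·0.24 + 36·0.46 + 74·0.32 = 52.24 m² sabins.
T₆₀ = 0.161 × 108 / 52.24 = 0.333 s.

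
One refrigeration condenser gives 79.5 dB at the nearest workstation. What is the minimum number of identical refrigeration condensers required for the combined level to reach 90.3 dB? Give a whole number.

13

The shortfall is 90.3 − 79.5 = 10.8 dB, and N units add 10·log₁₀ N, so need 10·log₁₀ N ≥ 10.8.
N ≥ 10^(10.8/10) = 12.023, so N = 13.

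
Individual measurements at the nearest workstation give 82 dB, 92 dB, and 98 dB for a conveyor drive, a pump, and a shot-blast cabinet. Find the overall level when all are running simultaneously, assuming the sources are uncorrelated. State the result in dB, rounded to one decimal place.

For uncorrelated sources the intensities add, so convert each level to linear form, sum, and take 10·log₁₀ of the total.
Σ 10^(L/10) = 10^(82/10) + 10^(92/10) + 10^(98/10) = 8.053e+09.
L_total = 10·log₁₀(8.053e+09) = 99.06 dB.

99.1 dB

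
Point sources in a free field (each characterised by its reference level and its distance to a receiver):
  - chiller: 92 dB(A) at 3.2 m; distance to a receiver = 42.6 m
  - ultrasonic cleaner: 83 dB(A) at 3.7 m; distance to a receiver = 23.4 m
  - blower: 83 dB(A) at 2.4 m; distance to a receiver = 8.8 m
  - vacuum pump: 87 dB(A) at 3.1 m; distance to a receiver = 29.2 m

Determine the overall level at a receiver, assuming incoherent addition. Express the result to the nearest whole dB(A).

Propagate each source to the receiver with L = L_ref − 20·log₁₀(r/r_ref), then add intensities.
chiller: 92 − 20·log₁₀(42.6/3.2) = 92 − 22.49 = 69.51 dB(A).
ultrasonic cleaner: 83 − 20·log₁₀(23.4/3.7) = 83 − 16.02 = 66.98 dB(A).
blower: 83 − 20·log₁₀(8.8/2.4) = 83 − 11.29 = 71.71 dB(A).
vacuum pump: 87 − 20·log₁₀(29.2/3.1) = 87 − 19.48 = 67.52 dB(A).
Σ 10^(L/10) = 3.442e+07 → L_total = 10·log₁₀(3.442e+07) = 75.37 dB(A).

75 dB(A)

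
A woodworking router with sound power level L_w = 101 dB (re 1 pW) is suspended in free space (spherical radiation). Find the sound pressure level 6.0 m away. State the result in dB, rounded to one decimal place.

74.4 dB

L_p = L_w − 10·log₁₀(4π·r²) with r = 6.0 m.
4π·r² = 452.4 m², 10·log₁₀ of that is 26.555 dB.
L_p = 101 − 26.555 = 74.44 dB.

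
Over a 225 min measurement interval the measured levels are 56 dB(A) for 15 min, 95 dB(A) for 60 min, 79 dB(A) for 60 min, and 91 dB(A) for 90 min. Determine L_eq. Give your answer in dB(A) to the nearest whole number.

L_eq = 10·log₁₀[(1/T)·Σ tᵢ·10^(Lᵢ/10)] with T = 225 min.
Σ tᵢ·10^(Lᵢ/10) = 15·10^(56/10) + 60·10^(95/10) + 60·10^(79/10) + 90·10^(91/10) = 3.078e+11.
L_eq = 10·log₁₀(3.078e+11/225) = 91.36 dB(A).

91 dB(A)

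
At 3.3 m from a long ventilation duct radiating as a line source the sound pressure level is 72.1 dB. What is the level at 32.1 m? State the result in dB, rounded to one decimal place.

62.2 dB

Cylindrical spreading from a line source gives a 10·log₁₀(r₂/r₁) drop.
L₂ = 72.1 − 10·log₁₀(32.1/3.3) = 72.1 − 9.880 = 62.22 dB.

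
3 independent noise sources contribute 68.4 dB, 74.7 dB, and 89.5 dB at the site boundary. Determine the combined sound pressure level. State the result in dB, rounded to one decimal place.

Incoherent sources combine by intensity addition: L_total = 10·log₁₀(Σ 10^(L_i/10)).
Σ 10^(L/10) = 10^(68.4/10) + 10^(74.7/10) + 10^(89.5/10) = 9.277e+08.
L_total = 10·log₁₀(9.277e+08) = 89.67 dB.

89.7 dB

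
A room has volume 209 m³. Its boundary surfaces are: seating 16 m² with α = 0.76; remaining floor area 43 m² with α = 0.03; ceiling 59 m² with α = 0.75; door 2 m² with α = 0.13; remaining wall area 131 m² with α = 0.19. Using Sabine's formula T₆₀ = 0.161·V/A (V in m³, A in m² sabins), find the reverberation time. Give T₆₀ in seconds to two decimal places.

A = Σ Sᵢαᵢ = 16·0.76 + 43·0.03 + 59·0.75 + 2·0.13 + 131·0.19 = 82.85 m².
T₆₀ = 0.161 × 209 / 82.85 = 0.406 s.

0.41 s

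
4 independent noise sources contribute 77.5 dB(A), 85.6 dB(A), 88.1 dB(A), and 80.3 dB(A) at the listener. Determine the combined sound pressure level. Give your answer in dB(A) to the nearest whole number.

Incoherent sources combine by intensity addition: L_total = 10·log₁₀(Σ 10^(L_i/10)).
Σ 10^(L/10) = 10^(77.5/10) + 10^(85.6/10) + 10^(88.1/10) + 10^(80.3/10) = 1.172e+09.
L_total = 10·log₁₀(1.172e+09) = 90.69 dB(A).

91 dB(A)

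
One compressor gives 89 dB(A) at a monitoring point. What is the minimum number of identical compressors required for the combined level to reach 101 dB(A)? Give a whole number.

16

Need L₁ + 10·log₁₀ N ≥ 101, i.e. log₁₀ N ≥ 1.20.
N ≥ 10^(12.0/10) = 15.849, so N = 16.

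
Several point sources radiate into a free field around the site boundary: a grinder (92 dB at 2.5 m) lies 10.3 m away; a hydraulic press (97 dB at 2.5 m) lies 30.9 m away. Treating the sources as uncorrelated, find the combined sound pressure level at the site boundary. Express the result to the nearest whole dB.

81 dB

Apply inverse-square spreading to bring every level to the receiver, then sum 10^(L/10).
grinder: 92 − 20·log₁₀(10.3/2.5) = 92 − 12.30 = 79.70 dB.
hydraulic press: 97 − 20·log₁₀(30.9/2.5) = 97 − 21.84 = 75.16 dB.
Σ 10^(L/10) = 1.262e+08 → L_total = 10·log₁₀(1.262e+08) = 81.01 dB.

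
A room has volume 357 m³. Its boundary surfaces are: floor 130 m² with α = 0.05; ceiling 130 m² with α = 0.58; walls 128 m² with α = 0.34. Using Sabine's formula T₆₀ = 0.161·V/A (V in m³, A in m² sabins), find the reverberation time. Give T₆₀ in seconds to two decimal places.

0.46 s

A = Σ Sᵢαᵢ = 130·0.05 + 130·0.58 + 128·0.34 = 125.42 m².
T₆₀ = 0.161 × 357 / 125.42 = 0.458 s.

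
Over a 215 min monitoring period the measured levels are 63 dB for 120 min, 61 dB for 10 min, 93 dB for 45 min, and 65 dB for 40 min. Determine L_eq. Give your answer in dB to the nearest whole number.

The energy average is taken in the linear domain: L_eq = 10·log₁₀[(Σ tᵢ·10^(Lᵢ/10))/T], T = 215 min.
Σ tᵢ·10^(Lᵢ/10) = 120·10^(63/10) + 10·10^(61/10) + 45·10^(93/10) + 40·10^(65/10) = 9.017e+10.
L_eq = 10·log₁₀(9.017e+10/215) = 86.23 dB.

86 dB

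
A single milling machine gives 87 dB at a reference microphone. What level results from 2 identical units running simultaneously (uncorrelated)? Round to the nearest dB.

N identical incoherent sources raise the level by 10·log₁₀ N.
L_total = 87 + 10·log₁₀(2) = 87 + 3.010 = 90.01 dB.

90 dB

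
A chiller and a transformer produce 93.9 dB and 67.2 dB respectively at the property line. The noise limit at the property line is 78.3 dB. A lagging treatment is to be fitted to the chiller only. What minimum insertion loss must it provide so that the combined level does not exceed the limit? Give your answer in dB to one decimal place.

Fixed contribution from the other source: Σ 10^(L/10) = 10^(67.2/10) = 5.248e+06 (67.20 dB).
The limit corresponds to 10^(78.3/10) = 6.761e+07; subtracting the fixed part leaves 6.236e+07 for the chiller, i.e. 77.95 dB.
So the chiller must be reduced from 93.9 to 77.95 dB: IL = 15.95 dB.

16.0 dB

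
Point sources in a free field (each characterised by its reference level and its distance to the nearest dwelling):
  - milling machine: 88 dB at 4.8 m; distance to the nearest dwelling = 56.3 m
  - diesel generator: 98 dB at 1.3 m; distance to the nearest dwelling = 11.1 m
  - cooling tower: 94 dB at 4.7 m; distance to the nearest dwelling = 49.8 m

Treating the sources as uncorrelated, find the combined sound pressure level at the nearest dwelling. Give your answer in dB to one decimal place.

80.6 dB

First find each source's level at the receiver (point-source: −20·log₁₀(r/r_ref)), then combine on an intensity basis.
milling machine: 88 − 20·log₁₀(56.3/4.8) = 88 − 21.39 = 66.61 dB.
diesel generator: 98 − 20·log₁₀(11.1/1.3) = 98 − 18.63 = 79.37 dB.
cooling tower: 94 − 20·log₁₀(49.8/4.7) = 94 − 20.50 = 73.50 dB.
Σ 10^(L/10) = 1.135e+08 → L_total = 10·log₁₀(1.135e+08) = 80.55 dB.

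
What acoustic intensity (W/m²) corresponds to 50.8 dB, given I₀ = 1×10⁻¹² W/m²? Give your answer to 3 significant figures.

L = 10·log₁₀(I/I₀) ⇒ I = I₀·10^(L/10) = 10⁻¹² × 10^5.08.

1.20e-07 W/m²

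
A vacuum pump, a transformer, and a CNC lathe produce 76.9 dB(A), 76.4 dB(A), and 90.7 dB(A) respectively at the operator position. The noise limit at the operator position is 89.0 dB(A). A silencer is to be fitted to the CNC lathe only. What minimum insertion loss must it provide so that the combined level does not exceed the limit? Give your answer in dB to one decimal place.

2.2 dB

The untreated sources together contribute 10^(76.9/10) + 10^(76.4/10) = 9.263e+07, i.e. 79.67 dB(A).
The limit corresponds to 10^(89.0/10) = 7.943e+08; subtracting the fixed part leaves 7.017e+08 for the CNC lathe, i.e. 88.46 dB(A).
So the CNC lathe must be reduced from 90.7 to 88.46 dB(A): IL = 2.24 dB.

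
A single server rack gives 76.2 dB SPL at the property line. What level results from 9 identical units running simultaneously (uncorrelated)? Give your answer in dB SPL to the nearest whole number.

86 dB SPL

L_total = L₁ + 10·log₁₀ N for N identical incoherent sources.
L_total = 76.2 + 10·log₁₀(9) = 76.2 + 9.542 = 85.74 dB SPL.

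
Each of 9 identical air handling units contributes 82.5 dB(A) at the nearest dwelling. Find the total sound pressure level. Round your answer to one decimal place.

92.0 dB(A)

L_total = L₁ + 10·log₁₀ N for N identical incoherent sources.
L_total = 82.5 + 10·log₁₀(9) = 82.5 + 9.542 = 92.04 dB(A).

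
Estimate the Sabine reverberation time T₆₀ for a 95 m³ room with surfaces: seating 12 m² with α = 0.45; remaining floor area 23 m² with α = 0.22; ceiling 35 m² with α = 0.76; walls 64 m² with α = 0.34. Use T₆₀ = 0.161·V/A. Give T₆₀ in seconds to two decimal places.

Total absorption A = 12·0.45 + 23·0.22 + 35·0.76 + 64·0.34 = 58.82 m² sabins.
T₆₀ = 0.161 × 95 / 58.82 = 0.260 s.

0.26 s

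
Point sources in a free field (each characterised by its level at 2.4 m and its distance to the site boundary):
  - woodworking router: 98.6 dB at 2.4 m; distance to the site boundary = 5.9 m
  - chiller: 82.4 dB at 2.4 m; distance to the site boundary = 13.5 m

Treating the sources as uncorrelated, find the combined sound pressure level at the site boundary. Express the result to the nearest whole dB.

Apply inverse-square spreading to bring every level to the receiver, then sum 10^(L/10).
woodworking router: 98.6 − 20·log₁₀(5.9/2.4) = 98.6 − 7.81 = 90.79 dB.
chiller: 82.4 − 20·log₁₀(13.5/2.4) = 82.4 − 15.00 = 67.40 dB.
Σ 10^(L/10) = 1.204e+09 → L_total = 10·log₁₀(1.204e+09) = 90.81 dB.

91 dB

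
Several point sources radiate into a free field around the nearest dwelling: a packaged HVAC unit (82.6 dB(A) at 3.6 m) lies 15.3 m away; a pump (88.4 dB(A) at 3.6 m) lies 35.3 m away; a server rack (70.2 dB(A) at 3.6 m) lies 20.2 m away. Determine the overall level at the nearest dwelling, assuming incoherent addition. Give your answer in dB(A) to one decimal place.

Propagate each source to the receiver with L = L_ref − 20·log₁₀(r/r_ref), then add intensities.
packaged HVAC unit: 82.6 − 20·log₁₀(15.3/3.6) = 82.6 − 12.57 = 70.03 dB(A).
pump: 88.4 − 20·log₁₀(35.3/3.6) = 88.4 − 19.83 = 68.57 dB(A).
server rack: 70.2 − 20·log₁₀(20.2/3.6) = 70.2 − 14.98 = 55.22 dB(A).
Σ 10^(L/10) = 1.760e+07 → L_total = 10·log₁₀(1.760e+07) = 72.46 dB(A).

72.5 dB(A)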